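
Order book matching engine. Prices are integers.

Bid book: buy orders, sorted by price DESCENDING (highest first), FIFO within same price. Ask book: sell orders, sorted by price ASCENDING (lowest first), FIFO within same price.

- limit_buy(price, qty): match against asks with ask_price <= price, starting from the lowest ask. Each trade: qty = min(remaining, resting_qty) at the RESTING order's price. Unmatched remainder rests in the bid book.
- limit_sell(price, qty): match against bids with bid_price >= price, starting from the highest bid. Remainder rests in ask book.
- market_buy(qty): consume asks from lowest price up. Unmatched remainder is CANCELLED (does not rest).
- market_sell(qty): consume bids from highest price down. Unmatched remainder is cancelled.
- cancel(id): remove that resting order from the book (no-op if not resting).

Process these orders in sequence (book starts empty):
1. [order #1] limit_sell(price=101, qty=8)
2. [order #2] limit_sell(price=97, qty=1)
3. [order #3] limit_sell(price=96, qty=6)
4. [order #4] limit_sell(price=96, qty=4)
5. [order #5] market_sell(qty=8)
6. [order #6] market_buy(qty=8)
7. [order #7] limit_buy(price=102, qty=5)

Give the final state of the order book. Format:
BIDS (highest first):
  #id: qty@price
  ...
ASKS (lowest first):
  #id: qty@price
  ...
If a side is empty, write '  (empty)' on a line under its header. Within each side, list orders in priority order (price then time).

Answer: BIDS (highest first):
  (empty)
ASKS (lowest first):
  #1: 6@101

Derivation:
After op 1 [order #1] limit_sell(price=101, qty=8): fills=none; bids=[-] asks=[#1:8@101]
After op 2 [order #2] limit_sell(price=97, qty=1): fills=none; bids=[-] asks=[#2:1@97 #1:8@101]
After op 3 [order #3] limit_sell(price=96, qty=6): fills=none; bids=[-] asks=[#3:6@96 #2:1@97 #1:8@101]
After op 4 [order #4] limit_sell(price=96, qty=4): fills=none; bids=[-] asks=[#3:6@96 #4:4@96 #2:1@97 #1:8@101]
After op 5 [order #5] market_sell(qty=8): fills=none; bids=[-] asks=[#3:6@96 #4:4@96 #2:1@97 #1:8@101]
After op 6 [order #6] market_buy(qty=8): fills=#6x#3:6@96 #6x#4:2@96; bids=[-] asks=[#4:2@96 #2:1@97 #1:8@101]
After op 7 [order #7] limit_buy(price=102, qty=5): fills=#7x#4:2@96 #7x#2:1@97 #7x#1:2@101; bids=[-] asks=[#1:6@101]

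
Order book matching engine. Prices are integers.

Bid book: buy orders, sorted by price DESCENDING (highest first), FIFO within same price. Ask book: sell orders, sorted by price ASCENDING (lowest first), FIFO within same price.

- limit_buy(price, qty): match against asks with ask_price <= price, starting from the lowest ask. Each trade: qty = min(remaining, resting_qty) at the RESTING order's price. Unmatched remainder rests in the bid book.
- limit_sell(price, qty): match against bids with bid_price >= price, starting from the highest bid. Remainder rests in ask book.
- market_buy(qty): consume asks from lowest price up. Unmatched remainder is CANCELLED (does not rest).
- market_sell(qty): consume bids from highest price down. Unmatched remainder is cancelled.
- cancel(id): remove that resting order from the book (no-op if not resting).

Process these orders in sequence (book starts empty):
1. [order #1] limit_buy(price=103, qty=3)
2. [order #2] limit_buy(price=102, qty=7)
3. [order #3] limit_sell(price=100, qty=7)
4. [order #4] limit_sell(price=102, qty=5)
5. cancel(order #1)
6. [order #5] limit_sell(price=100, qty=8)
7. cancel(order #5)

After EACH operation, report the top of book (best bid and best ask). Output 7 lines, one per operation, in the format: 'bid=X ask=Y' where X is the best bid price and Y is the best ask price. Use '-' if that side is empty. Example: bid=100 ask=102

After op 1 [order #1] limit_buy(price=103, qty=3): fills=none; bids=[#1:3@103] asks=[-]
After op 2 [order #2] limit_buy(price=102, qty=7): fills=none; bids=[#1:3@103 #2:7@102] asks=[-]
After op 3 [order #3] limit_sell(price=100, qty=7): fills=#1x#3:3@103 #2x#3:4@102; bids=[#2:3@102] asks=[-]
After op 4 [order #4] limit_sell(price=102, qty=5): fills=#2x#4:3@102; bids=[-] asks=[#4:2@102]
After op 5 cancel(order #1): fills=none; bids=[-] asks=[#4:2@102]
After op 6 [order #5] limit_sell(price=100, qty=8): fills=none; bids=[-] asks=[#5:8@100 #4:2@102]
After op 7 cancel(order #5): fills=none; bids=[-] asks=[#4:2@102]

Answer: bid=103 ask=-
bid=103 ask=-
bid=102 ask=-
bid=- ask=102
bid=- ask=102
bid=- ask=100
bid=- ask=102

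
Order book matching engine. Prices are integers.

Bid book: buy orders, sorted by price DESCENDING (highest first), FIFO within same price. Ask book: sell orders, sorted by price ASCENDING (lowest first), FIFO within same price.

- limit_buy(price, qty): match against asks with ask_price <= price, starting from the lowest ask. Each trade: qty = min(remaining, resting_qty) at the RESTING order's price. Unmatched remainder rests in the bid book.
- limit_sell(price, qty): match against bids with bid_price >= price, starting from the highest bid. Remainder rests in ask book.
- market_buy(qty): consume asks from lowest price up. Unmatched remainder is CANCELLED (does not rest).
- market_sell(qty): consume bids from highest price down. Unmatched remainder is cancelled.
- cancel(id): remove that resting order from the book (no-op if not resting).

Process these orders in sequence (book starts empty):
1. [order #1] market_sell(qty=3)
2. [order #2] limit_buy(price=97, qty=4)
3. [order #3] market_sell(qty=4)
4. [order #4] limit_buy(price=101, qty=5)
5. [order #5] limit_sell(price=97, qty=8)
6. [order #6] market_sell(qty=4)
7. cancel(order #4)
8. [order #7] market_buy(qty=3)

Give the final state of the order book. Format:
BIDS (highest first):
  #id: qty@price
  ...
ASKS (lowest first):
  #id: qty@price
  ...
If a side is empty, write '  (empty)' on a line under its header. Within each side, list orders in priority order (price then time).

Answer: BIDS (highest first):
  (empty)
ASKS (lowest first):
  (empty)

Derivation:
After op 1 [order #1] market_sell(qty=3): fills=none; bids=[-] asks=[-]
After op 2 [order #2] limit_buy(price=97, qty=4): fills=none; bids=[#2:4@97] asks=[-]
After op 3 [order #3] market_sell(qty=4): fills=#2x#3:4@97; bids=[-] asks=[-]
After op 4 [order #4] limit_buy(price=101, qty=5): fills=none; bids=[#4:5@101] asks=[-]
After op 5 [order #5] limit_sell(price=97, qty=8): fills=#4x#5:5@101; bids=[-] asks=[#5:3@97]
After op 6 [order #6] market_sell(qty=4): fills=none; bids=[-] asks=[#5:3@97]
After op 7 cancel(order #4): fills=none; bids=[-] asks=[#5:3@97]
After op 8 [order #7] market_buy(qty=3): fills=#7x#5:3@97; bids=[-] asks=[-]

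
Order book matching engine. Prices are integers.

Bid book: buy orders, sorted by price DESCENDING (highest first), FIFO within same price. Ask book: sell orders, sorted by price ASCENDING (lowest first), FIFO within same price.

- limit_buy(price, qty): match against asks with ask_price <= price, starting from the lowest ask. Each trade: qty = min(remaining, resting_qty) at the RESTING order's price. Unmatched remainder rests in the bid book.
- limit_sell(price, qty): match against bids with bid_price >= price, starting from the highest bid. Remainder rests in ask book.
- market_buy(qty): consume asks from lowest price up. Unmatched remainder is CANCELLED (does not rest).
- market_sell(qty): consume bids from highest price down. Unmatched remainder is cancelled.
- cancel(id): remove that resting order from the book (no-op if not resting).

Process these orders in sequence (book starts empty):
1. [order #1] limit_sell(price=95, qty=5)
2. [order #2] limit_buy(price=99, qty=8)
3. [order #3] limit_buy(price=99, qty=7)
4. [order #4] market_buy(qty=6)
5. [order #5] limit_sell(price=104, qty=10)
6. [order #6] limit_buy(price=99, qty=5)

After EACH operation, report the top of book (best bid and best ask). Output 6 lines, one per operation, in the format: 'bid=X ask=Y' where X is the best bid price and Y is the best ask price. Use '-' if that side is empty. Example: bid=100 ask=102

After op 1 [order #1] limit_sell(price=95, qty=5): fills=none; bids=[-] asks=[#1:5@95]
After op 2 [order #2] limit_buy(price=99, qty=8): fills=#2x#1:5@95; bids=[#2:3@99] asks=[-]
After op 3 [order #3] limit_buy(price=99, qty=7): fills=none; bids=[#2:3@99 #3:7@99] asks=[-]
After op 4 [order #4] market_buy(qty=6): fills=none; bids=[#2:3@99 #3:7@99] asks=[-]
After op 5 [order #5] limit_sell(price=104, qty=10): fills=none; bids=[#2:3@99 #3:7@99] asks=[#5:10@104]
After op 6 [order #6] limit_buy(price=99, qty=5): fills=none; bids=[#2:3@99 #3:7@99 #6:5@99] asks=[#5:10@104]

Answer: bid=- ask=95
bid=99 ask=-
bid=99 ask=-
bid=99 ask=-
bid=99 ask=104
bid=99 ask=104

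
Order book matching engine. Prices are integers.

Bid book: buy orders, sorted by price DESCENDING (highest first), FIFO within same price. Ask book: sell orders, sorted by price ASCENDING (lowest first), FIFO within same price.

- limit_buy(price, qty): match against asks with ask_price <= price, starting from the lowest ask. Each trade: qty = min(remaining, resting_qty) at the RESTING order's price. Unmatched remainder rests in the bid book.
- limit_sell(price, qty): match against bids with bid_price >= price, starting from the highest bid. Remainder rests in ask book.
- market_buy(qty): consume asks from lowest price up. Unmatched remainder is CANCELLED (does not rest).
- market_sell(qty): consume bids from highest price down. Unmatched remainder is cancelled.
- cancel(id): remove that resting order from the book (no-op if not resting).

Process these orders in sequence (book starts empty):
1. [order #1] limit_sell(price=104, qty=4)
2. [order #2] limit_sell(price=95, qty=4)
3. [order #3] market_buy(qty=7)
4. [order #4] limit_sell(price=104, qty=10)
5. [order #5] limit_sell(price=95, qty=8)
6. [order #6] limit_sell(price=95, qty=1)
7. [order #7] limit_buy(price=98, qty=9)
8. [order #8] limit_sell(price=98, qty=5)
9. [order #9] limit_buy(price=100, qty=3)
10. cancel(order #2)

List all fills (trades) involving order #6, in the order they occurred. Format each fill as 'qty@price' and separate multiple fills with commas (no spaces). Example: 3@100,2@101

Answer: 1@95

Derivation:
After op 1 [order #1] limit_sell(price=104, qty=4): fills=none; bids=[-] asks=[#1:4@104]
After op 2 [order #2] limit_sell(price=95, qty=4): fills=none; bids=[-] asks=[#2:4@95 #1:4@104]
After op 3 [order #3] market_buy(qty=7): fills=#3x#2:4@95 #3x#1:3@104; bids=[-] asks=[#1:1@104]
After op 4 [order #4] limit_sell(price=104, qty=10): fills=none; bids=[-] asks=[#1:1@104 #4:10@104]
After op 5 [order #5] limit_sell(price=95, qty=8): fills=none; bids=[-] asks=[#5:8@95 #1:1@104 #4:10@104]
After op 6 [order #6] limit_sell(price=95, qty=1): fills=none; bids=[-] asks=[#5:8@95 #6:1@95 #1:1@104 #4:10@104]
After op 7 [order #7] limit_buy(price=98, qty=9): fills=#7x#5:8@95 #7x#6:1@95; bids=[-] asks=[#1:1@104 #4:10@104]
After op 8 [order #8] limit_sell(price=98, qty=5): fills=none; bids=[-] asks=[#8:5@98 #1:1@104 #4:10@104]
After op 9 [order #9] limit_buy(price=100, qty=3): fills=#9x#8:3@98; bids=[-] asks=[#8:2@98 #1:1@104 #4:10@104]
After op 10 cancel(order #2): fills=none; bids=[-] asks=[#8:2@98 #1:1@104 #4:10@104]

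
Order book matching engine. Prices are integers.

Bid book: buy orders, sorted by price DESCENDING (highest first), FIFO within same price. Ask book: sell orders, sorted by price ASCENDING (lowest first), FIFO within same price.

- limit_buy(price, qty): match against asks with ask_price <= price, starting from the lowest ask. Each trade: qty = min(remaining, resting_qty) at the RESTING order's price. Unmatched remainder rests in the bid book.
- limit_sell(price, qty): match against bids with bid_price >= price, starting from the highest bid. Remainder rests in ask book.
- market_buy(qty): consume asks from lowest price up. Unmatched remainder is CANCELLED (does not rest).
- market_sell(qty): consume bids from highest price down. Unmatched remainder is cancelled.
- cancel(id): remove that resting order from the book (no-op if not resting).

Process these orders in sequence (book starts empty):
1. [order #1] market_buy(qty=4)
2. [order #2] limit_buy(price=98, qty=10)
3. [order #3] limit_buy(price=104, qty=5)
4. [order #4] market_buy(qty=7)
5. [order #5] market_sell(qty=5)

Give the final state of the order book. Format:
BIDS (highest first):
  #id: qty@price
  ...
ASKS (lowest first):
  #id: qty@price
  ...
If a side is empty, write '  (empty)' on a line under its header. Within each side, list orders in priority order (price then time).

Answer: BIDS (highest first):
  #2: 10@98
ASKS (lowest first):
  (empty)

Derivation:
After op 1 [order #1] market_buy(qty=4): fills=none; bids=[-] asks=[-]
After op 2 [order #2] limit_buy(price=98, qty=10): fills=none; bids=[#2:10@98] asks=[-]
After op 3 [order #3] limit_buy(price=104, qty=5): fills=none; bids=[#3:5@104 #2:10@98] asks=[-]
After op 4 [order #4] market_buy(qty=7): fills=none; bids=[#3:5@104 #2:10@98] asks=[-]
After op 5 [order #5] market_sell(qty=5): fills=#3x#5:5@104; bids=[#2:10@98] asks=[-]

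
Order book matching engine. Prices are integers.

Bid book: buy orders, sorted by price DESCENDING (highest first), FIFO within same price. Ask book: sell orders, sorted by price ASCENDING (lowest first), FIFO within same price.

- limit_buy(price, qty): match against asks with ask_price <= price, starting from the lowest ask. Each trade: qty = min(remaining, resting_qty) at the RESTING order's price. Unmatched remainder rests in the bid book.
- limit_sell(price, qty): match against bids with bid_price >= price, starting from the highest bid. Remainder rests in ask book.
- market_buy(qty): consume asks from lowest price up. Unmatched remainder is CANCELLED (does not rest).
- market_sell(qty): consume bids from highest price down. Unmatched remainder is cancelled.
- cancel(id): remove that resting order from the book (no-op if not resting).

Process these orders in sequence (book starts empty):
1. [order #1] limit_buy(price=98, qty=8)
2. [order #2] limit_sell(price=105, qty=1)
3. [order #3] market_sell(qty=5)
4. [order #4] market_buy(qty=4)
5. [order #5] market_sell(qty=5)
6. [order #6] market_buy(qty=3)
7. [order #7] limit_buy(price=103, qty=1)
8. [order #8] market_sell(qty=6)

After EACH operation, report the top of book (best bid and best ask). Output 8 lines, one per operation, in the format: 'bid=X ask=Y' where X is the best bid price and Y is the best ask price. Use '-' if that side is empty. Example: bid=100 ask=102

After op 1 [order #1] limit_buy(price=98, qty=8): fills=none; bids=[#1:8@98] asks=[-]
After op 2 [order #2] limit_sell(price=105, qty=1): fills=none; bids=[#1:8@98] asks=[#2:1@105]
After op 3 [order #3] market_sell(qty=5): fills=#1x#3:5@98; bids=[#1:3@98] asks=[#2:1@105]
After op 4 [order #4] market_buy(qty=4): fills=#4x#2:1@105; bids=[#1:3@98] asks=[-]
After op 5 [order #5] market_sell(qty=5): fills=#1x#5:3@98; bids=[-] asks=[-]
After op 6 [order #6] market_buy(qty=3): fills=none; bids=[-] asks=[-]
After op 7 [order #7] limit_buy(price=103, qty=1): fills=none; bids=[#7:1@103] asks=[-]
After op 8 [order #8] market_sell(qty=6): fills=#7x#8:1@103; bids=[-] asks=[-]

Answer: bid=98 ask=-
bid=98 ask=105
bid=98 ask=105
bid=98 ask=-
bid=- ask=-
bid=- ask=-
bid=103 ask=-
bid=- ask=-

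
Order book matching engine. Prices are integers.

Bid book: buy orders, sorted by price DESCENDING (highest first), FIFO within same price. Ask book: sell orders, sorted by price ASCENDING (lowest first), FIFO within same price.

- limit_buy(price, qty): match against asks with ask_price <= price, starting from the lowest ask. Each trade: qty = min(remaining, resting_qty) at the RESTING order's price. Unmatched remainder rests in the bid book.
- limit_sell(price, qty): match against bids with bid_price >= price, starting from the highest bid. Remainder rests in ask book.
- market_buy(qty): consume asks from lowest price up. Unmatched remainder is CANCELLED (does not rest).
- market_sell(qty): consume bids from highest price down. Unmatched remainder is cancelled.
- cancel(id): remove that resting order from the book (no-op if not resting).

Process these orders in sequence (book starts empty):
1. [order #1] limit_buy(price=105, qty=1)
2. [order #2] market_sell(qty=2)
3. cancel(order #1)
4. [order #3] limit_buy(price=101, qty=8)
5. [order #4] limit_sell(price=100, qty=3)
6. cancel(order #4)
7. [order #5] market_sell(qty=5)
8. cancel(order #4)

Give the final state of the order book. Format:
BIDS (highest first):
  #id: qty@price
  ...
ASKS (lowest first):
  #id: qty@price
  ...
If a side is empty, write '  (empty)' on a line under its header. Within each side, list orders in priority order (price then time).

After op 1 [order #1] limit_buy(price=105, qty=1): fills=none; bids=[#1:1@105] asks=[-]
After op 2 [order #2] market_sell(qty=2): fills=#1x#2:1@105; bids=[-] asks=[-]
After op 3 cancel(order #1): fills=none; bids=[-] asks=[-]
After op 4 [order #3] limit_buy(price=101, qty=8): fills=none; bids=[#3:8@101] asks=[-]
After op 5 [order #4] limit_sell(price=100, qty=3): fills=#3x#4:3@101; bids=[#3:5@101] asks=[-]
After op 6 cancel(order #4): fills=none; bids=[#3:5@101] asks=[-]
After op 7 [order #5] market_sell(qty=5): fills=#3x#5:5@101; bids=[-] asks=[-]
After op 8 cancel(order #4): fills=none; bids=[-] asks=[-]

Answer: BIDS (highest first):
  (empty)
ASKS (lowest first):
  (empty)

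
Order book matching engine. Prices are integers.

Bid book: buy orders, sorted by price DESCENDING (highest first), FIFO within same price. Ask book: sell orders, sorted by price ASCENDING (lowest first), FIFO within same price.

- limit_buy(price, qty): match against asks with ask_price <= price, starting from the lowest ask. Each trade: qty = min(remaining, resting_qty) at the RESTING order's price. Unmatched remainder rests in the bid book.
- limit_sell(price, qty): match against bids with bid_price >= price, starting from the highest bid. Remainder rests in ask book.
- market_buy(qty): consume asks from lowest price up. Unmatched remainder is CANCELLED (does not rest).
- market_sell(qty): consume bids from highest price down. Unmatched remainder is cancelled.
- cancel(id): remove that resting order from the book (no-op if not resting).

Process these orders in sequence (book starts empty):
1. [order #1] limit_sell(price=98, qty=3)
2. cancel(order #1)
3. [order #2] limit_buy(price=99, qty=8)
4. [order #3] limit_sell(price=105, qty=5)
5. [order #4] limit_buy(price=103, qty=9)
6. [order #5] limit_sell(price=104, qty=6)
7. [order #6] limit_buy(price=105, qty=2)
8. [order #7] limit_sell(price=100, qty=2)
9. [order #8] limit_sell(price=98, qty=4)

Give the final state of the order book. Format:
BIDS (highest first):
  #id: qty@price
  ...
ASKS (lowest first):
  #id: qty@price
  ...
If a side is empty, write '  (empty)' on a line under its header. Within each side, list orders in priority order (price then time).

Answer: BIDS (highest first):
  #4: 3@103
  #2: 8@99
ASKS (lowest first):
  #5: 4@104
  #3: 5@105

Derivation:
After op 1 [order #1] limit_sell(price=98, qty=3): fills=none; bids=[-] asks=[#1:3@98]
After op 2 cancel(order #1): fills=none; bids=[-] asks=[-]
After op 3 [order #2] limit_buy(price=99, qty=8): fills=none; bids=[#2:8@99] asks=[-]
After op 4 [order #3] limit_sell(price=105, qty=5): fills=none; bids=[#2:8@99] asks=[#3:5@105]
After op 5 [order #4] limit_buy(price=103, qty=9): fills=none; bids=[#4:9@103 #2:8@99] asks=[#3:5@105]
After op 6 [order #5] limit_sell(price=104, qty=6): fills=none; bids=[#4:9@103 #2:8@99] asks=[#5:6@104 #3:5@105]
After op 7 [order #6] limit_buy(price=105, qty=2): fills=#6x#5:2@104; bids=[#4:9@103 #2:8@99] asks=[#5:4@104 #3:5@105]
After op 8 [order #7] limit_sell(price=100, qty=2): fills=#4x#7:2@103; bids=[#4:7@103 #2:8@99] asks=[#5:4@104 #3:5@105]
After op 9 [order #8] limit_sell(price=98, qty=4): fills=#4x#8:4@103; bids=[#4:3@103 #2:8@99] asks=[#5:4@104 #3:5@105]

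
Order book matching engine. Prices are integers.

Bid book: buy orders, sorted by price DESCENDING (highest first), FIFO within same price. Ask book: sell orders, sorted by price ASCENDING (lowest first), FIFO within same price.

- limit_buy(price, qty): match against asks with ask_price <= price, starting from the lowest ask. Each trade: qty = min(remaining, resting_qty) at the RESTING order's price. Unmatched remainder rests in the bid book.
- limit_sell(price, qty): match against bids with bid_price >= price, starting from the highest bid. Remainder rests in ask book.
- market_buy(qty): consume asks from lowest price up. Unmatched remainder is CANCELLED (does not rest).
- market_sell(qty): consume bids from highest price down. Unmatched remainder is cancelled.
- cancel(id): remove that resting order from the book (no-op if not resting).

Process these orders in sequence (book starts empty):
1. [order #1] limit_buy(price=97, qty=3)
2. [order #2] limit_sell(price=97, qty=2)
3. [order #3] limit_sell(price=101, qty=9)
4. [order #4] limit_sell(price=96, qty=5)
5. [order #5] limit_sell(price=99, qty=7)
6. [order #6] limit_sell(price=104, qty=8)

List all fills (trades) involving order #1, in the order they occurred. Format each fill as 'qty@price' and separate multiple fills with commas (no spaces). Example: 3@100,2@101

After op 1 [order #1] limit_buy(price=97, qty=3): fills=none; bids=[#1:3@97] asks=[-]
After op 2 [order #2] limit_sell(price=97, qty=2): fills=#1x#2:2@97; bids=[#1:1@97] asks=[-]
After op 3 [order #3] limit_sell(price=101, qty=9): fills=none; bids=[#1:1@97] asks=[#3:9@101]
After op 4 [order #4] limit_sell(price=96, qty=5): fills=#1x#4:1@97; bids=[-] asks=[#4:4@96 #3:9@101]
After op 5 [order #5] limit_sell(price=99, qty=7): fills=none; bids=[-] asks=[#4:4@96 #5:7@99 #3:9@101]
After op 6 [order #6] limit_sell(price=104, qty=8): fills=none; bids=[-] asks=[#4:4@96 #5:7@99 #3:9@101 #6:8@104]

Answer: 2@97,1@97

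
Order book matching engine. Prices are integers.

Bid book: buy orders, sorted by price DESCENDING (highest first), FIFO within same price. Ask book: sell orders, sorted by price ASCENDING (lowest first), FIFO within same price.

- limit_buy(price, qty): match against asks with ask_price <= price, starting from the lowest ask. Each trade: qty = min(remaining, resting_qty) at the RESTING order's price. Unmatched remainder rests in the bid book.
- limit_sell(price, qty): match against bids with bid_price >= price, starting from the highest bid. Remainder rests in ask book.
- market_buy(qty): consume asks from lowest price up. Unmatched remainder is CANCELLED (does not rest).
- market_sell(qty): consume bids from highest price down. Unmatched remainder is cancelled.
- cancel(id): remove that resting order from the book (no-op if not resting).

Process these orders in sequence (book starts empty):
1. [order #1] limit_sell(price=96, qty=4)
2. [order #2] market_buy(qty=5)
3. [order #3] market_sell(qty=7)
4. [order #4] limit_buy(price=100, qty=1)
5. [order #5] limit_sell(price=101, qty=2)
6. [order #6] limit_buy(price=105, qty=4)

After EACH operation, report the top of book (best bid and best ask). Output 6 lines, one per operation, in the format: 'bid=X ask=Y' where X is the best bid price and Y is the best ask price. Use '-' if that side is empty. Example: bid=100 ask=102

After op 1 [order #1] limit_sell(price=96, qty=4): fills=none; bids=[-] asks=[#1:4@96]
After op 2 [order #2] market_buy(qty=5): fills=#2x#1:4@96; bids=[-] asks=[-]
After op 3 [order #3] market_sell(qty=7): fills=none; bids=[-] asks=[-]
After op 4 [order #4] limit_buy(price=100, qty=1): fills=none; bids=[#4:1@100] asks=[-]
After op 5 [order #5] limit_sell(price=101, qty=2): fills=none; bids=[#4:1@100] asks=[#5:2@101]
After op 6 [order #6] limit_buy(price=105, qty=4): fills=#6x#5:2@101; bids=[#6:2@105 #4:1@100] asks=[-]

Answer: bid=- ask=96
bid=- ask=-
bid=- ask=-
bid=100 ask=-
bid=100 ask=101
bid=105 ask=-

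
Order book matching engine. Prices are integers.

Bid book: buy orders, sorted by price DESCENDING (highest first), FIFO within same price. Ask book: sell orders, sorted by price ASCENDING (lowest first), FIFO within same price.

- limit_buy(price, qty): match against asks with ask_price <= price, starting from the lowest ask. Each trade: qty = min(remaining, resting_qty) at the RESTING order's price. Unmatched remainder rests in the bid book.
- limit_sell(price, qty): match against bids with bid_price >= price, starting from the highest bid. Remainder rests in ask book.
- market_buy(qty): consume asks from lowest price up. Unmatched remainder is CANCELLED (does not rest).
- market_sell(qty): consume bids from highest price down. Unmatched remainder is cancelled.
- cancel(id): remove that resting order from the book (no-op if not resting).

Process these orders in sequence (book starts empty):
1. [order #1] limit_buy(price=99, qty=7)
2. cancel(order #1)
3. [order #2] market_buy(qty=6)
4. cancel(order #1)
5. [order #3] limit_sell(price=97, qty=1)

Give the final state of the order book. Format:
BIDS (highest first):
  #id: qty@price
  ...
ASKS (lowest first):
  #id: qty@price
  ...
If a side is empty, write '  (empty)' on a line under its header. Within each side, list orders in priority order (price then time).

Answer: BIDS (highest first):
  (empty)
ASKS (lowest first):
  #3: 1@97

Derivation:
After op 1 [order #1] limit_buy(price=99, qty=7): fills=none; bids=[#1:7@99] asks=[-]
After op 2 cancel(order #1): fills=none; bids=[-] asks=[-]
After op 3 [order #2] market_buy(qty=6): fills=none; bids=[-] asks=[-]
After op 4 cancel(order #1): fills=none; bids=[-] asks=[-]
After op 5 [order #3] limit_sell(price=97, qty=1): fills=none; bids=[-] asks=[#3:1@97]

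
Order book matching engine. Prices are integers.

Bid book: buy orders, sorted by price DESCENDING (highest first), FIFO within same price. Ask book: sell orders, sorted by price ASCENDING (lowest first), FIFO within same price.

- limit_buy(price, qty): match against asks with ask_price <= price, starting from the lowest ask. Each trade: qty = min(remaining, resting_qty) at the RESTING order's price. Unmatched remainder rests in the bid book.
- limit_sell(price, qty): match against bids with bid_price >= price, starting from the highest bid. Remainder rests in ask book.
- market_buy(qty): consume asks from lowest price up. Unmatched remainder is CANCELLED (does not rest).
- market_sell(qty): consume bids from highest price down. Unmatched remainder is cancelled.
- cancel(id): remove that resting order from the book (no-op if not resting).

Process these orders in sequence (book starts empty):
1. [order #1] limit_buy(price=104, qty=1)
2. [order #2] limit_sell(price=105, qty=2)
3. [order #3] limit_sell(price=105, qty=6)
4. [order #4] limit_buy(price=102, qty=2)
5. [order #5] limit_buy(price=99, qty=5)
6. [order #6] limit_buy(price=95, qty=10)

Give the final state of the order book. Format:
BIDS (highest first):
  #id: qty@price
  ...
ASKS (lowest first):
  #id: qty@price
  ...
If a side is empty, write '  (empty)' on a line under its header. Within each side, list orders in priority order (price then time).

After op 1 [order #1] limit_buy(price=104, qty=1): fills=none; bids=[#1:1@104] asks=[-]
After op 2 [order #2] limit_sell(price=105, qty=2): fills=none; bids=[#1:1@104] asks=[#2:2@105]
After op 3 [order #3] limit_sell(price=105, qty=6): fills=none; bids=[#1:1@104] asks=[#2:2@105 #3:6@105]
After op 4 [order #4] limit_buy(price=102, qty=2): fills=none; bids=[#1:1@104 #4:2@102] asks=[#2:2@105 #3:6@105]
After op 5 [order #5] limit_buy(price=99, qty=5): fills=none; bids=[#1:1@104 #4:2@102 #5:5@99] asks=[#2:2@105 #3:6@105]
After op 6 [order #6] limit_buy(price=95, qty=10): fills=none; bids=[#1:1@104 #4:2@102 #5:5@99 #6:10@95] asks=[#2:2@105 #3:6@105]

Answer: BIDS (highest first):
  #1: 1@104
  #4: 2@102
  #5: 5@99
  #6: 10@95
ASKS (lowest first):
  #2: 2@105
  #3: 6@105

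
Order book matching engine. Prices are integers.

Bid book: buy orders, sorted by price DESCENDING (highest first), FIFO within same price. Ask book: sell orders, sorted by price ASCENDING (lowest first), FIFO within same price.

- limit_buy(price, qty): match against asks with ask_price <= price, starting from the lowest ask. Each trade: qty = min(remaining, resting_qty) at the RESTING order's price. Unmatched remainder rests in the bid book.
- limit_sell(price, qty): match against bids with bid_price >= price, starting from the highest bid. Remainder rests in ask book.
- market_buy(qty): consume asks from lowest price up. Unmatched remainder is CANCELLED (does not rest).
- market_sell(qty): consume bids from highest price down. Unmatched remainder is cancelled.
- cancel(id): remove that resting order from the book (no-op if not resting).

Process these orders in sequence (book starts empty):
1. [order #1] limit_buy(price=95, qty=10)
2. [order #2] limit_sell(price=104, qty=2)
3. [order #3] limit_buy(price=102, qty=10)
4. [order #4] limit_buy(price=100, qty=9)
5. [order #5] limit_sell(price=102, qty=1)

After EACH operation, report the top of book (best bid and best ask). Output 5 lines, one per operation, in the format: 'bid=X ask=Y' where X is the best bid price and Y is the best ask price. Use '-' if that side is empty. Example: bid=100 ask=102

Answer: bid=95 ask=-
bid=95 ask=104
bid=102 ask=104
bid=102 ask=104
bid=102 ask=104

Derivation:
After op 1 [order #1] limit_buy(price=95, qty=10): fills=none; bids=[#1:10@95] asks=[-]
After op 2 [order #2] limit_sell(price=104, qty=2): fills=none; bids=[#1:10@95] asks=[#2:2@104]
After op 3 [order #3] limit_buy(price=102, qty=10): fills=none; bids=[#3:10@102 #1:10@95] asks=[#2:2@104]
After op 4 [order #4] limit_buy(price=100, qty=9): fills=none; bids=[#3:10@102 #4:9@100 #1:10@95] asks=[#2:2@104]
After op 5 [order #5] limit_sell(price=102, qty=1): fills=#3x#5:1@102; bids=[#3:9@102 #4:9@100 #1:10@95] asks=[#2:2@104]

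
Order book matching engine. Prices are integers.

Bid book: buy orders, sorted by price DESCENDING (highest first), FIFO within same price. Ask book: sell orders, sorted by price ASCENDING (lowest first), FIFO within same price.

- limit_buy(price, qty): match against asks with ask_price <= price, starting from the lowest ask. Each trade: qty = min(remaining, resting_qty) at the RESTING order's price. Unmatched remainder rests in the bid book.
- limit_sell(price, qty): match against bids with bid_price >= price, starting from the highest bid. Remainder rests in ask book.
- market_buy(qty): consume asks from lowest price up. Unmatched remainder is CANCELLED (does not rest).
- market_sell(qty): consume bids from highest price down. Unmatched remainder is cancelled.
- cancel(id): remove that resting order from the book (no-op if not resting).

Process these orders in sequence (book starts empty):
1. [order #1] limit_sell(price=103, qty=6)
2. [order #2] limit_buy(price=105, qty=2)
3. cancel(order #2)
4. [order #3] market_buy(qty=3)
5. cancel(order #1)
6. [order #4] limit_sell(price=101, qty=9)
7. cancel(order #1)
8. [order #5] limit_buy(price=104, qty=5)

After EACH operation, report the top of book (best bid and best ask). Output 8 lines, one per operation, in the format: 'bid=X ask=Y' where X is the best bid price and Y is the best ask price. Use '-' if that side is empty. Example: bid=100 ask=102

After op 1 [order #1] limit_sell(price=103, qty=6): fills=none; bids=[-] asks=[#1:6@103]
After op 2 [order #2] limit_buy(price=105, qty=2): fills=#2x#1:2@103; bids=[-] asks=[#1:4@103]
After op 3 cancel(order #2): fills=none; bids=[-] asks=[#1:4@103]
After op 4 [order #3] market_buy(qty=3): fills=#3x#1:3@103; bids=[-] asks=[#1:1@103]
After op 5 cancel(order #1): fills=none; bids=[-] asks=[-]
After op 6 [order #4] limit_sell(price=101, qty=9): fills=none; bids=[-] asks=[#4:9@101]
After op 7 cancel(order #1): fills=none; bids=[-] asks=[#4:9@101]
After op 8 [order #5] limit_buy(price=104, qty=5): fills=#5x#4:5@101; bids=[-] asks=[#4:4@101]

Answer: bid=- ask=103
bid=- ask=103
bid=- ask=103
bid=- ask=103
bid=- ask=-
bid=- ask=101
bid=- ask=101
bid=- ask=101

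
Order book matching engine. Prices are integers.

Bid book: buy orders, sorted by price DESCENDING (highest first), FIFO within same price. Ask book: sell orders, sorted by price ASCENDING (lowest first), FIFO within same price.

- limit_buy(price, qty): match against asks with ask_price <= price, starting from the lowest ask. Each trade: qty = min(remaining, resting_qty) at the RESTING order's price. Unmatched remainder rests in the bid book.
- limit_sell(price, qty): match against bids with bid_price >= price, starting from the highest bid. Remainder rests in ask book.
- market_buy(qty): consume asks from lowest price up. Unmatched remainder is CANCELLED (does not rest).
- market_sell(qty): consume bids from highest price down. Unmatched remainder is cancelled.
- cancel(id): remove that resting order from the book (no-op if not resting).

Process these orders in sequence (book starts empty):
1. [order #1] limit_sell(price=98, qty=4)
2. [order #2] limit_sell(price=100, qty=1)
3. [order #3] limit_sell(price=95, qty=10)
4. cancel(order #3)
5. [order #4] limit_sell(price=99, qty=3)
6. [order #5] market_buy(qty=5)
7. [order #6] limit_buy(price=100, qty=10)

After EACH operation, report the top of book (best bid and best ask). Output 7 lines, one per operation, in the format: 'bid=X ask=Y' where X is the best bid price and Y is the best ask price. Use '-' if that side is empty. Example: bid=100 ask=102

After op 1 [order #1] limit_sell(price=98, qty=4): fills=none; bids=[-] asks=[#1:4@98]
After op 2 [order #2] limit_sell(price=100, qty=1): fills=none; bids=[-] asks=[#1:4@98 #2:1@100]
After op 3 [order #3] limit_sell(price=95, qty=10): fills=none; bids=[-] asks=[#3:10@95 #1:4@98 #2:1@100]
After op 4 cancel(order #3): fills=none; bids=[-] asks=[#1:4@98 #2:1@100]
After op 5 [order #4] limit_sell(price=99, qty=3): fills=none; bids=[-] asks=[#1:4@98 #4:3@99 #2:1@100]
After op 6 [order #5] market_buy(qty=5): fills=#5x#1:4@98 #5x#4:1@99; bids=[-] asks=[#4:2@99 #2:1@100]
After op 7 [order #6] limit_buy(price=100, qty=10): fills=#6x#4:2@99 #6x#2:1@100; bids=[#6:7@100] asks=[-]

Answer: bid=- ask=98
bid=- ask=98
bid=- ask=95
bid=- ask=98
bid=- ask=98
bid=- ask=99
bid=100 ask=-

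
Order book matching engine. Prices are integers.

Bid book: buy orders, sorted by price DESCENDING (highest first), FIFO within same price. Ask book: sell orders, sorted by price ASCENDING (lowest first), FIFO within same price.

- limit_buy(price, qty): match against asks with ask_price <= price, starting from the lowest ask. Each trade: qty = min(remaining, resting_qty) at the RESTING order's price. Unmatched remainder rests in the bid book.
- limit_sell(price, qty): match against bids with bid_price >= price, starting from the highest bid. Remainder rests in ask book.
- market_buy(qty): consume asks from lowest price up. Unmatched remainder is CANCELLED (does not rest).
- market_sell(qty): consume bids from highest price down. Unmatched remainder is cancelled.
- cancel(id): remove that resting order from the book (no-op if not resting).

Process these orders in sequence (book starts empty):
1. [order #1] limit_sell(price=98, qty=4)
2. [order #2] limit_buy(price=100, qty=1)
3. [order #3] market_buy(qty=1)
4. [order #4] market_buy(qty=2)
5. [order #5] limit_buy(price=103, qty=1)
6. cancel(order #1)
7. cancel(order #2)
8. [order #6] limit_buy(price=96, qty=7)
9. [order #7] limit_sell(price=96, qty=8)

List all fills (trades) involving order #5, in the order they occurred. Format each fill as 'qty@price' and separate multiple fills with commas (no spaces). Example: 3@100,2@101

After op 1 [order #1] limit_sell(price=98, qty=4): fills=none; bids=[-] asks=[#1:4@98]
After op 2 [order #2] limit_buy(price=100, qty=1): fills=#2x#1:1@98; bids=[-] asks=[#1:3@98]
After op 3 [order #3] market_buy(qty=1): fills=#3x#1:1@98; bids=[-] asks=[#1:2@98]
After op 4 [order #4] market_buy(qty=2): fills=#4x#1:2@98; bids=[-] asks=[-]
After op 5 [order #5] limit_buy(price=103, qty=1): fills=none; bids=[#5:1@103] asks=[-]
After op 6 cancel(order #1): fills=none; bids=[#5:1@103] asks=[-]
After op 7 cancel(order #2): fills=none; bids=[#5:1@103] asks=[-]
After op 8 [order #6] limit_buy(price=96, qty=7): fills=none; bids=[#5:1@103 #6:7@96] asks=[-]
After op 9 [order #7] limit_sell(price=96, qty=8): fills=#5x#7:1@103 #6x#7:7@96; bids=[-] asks=[-]

Answer: 1@103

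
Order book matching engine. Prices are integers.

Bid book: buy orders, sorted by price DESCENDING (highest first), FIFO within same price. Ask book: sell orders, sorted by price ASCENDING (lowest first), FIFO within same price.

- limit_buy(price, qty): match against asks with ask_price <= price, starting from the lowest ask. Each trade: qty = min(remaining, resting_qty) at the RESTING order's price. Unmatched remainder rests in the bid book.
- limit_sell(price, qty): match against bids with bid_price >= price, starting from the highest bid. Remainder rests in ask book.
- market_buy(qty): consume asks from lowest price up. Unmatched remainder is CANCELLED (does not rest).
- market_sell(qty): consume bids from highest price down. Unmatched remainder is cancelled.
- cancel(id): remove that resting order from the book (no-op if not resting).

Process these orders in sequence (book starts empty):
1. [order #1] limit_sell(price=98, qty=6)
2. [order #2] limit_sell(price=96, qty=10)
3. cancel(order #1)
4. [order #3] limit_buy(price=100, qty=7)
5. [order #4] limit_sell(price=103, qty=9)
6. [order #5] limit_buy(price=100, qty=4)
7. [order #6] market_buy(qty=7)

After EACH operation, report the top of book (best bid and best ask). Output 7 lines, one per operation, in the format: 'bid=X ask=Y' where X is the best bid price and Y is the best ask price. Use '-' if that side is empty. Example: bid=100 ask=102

After op 1 [order #1] limit_sell(price=98, qty=6): fills=none; bids=[-] asks=[#1:6@98]
After op 2 [order #2] limit_sell(price=96, qty=10): fills=none; bids=[-] asks=[#2:10@96 #1:6@98]
After op 3 cancel(order #1): fills=none; bids=[-] asks=[#2:10@96]
After op 4 [order #3] limit_buy(price=100, qty=7): fills=#3x#2:7@96; bids=[-] asks=[#2:3@96]
After op 5 [order #4] limit_sell(price=103, qty=9): fills=none; bids=[-] asks=[#2:3@96 #4:9@103]
After op 6 [order #5] limit_buy(price=100, qty=4): fills=#5x#2:3@96; bids=[#5:1@100] asks=[#4:9@103]
After op 7 [order #6] market_buy(qty=7): fills=#6x#4:7@103; bids=[#5:1@100] asks=[#4:2@103]

Answer: bid=- ask=98
bid=- ask=96
bid=- ask=96
bid=- ask=96
bid=- ask=96
bid=100 ask=103
bid=100 ask=103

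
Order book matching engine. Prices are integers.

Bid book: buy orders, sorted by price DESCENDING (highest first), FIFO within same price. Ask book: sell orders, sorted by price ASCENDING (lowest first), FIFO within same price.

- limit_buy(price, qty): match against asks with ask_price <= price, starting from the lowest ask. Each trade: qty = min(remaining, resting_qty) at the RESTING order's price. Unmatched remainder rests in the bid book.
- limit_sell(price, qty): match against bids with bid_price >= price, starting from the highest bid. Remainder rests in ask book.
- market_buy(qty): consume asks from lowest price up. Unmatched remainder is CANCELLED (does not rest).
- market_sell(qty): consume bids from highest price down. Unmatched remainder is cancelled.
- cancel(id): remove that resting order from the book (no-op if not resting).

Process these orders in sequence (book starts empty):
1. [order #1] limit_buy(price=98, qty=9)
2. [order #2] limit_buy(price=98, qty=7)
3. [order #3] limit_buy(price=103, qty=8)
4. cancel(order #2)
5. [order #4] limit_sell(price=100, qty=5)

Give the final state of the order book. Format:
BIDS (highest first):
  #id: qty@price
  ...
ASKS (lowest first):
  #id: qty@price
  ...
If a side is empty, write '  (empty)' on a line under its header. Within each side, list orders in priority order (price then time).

After op 1 [order #1] limit_buy(price=98, qty=9): fills=none; bids=[#1:9@98] asks=[-]
After op 2 [order #2] limit_buy(price=98, qty=7): fills=none; bids=[#1:9@98 #2:7@98] asks=[-]
After op 3 [order #3] limit_buy(price=103, qty=8): fills=none; bids=[#3:8@103 #1:9@98 #2:7@98] asks=[-]
After op 4 cancel(order #2): fills=none; bids=[#3:8@103 #1:9@98] asks=[-]
After op 5 [order #4] limit_sell(price=100, qty=5): fills=#3x#4:5@103; bids=[#3:3@103 #1:9@98] asks=[-]

Answer: BIDS (highest first):
  #3: 3@103
  #1: 9@98
ASKS (lowest first):
  (empty)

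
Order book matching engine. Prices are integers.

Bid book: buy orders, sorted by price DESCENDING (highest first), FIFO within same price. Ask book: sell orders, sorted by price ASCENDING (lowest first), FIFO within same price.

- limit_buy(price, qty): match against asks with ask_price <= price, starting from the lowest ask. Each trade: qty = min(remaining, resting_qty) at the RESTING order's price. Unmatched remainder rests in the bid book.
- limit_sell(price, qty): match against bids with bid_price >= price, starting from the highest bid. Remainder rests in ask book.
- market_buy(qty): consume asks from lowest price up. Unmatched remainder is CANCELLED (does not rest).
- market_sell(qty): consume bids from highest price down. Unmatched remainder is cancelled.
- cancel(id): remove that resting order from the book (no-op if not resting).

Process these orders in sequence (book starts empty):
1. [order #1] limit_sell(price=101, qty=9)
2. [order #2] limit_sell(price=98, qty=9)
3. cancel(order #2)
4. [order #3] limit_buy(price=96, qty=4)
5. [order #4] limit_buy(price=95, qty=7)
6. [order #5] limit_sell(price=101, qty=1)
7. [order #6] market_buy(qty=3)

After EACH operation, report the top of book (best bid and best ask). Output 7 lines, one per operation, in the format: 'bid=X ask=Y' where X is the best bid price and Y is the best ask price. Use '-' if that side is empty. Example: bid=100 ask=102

Answer: bid=- ask=101
bid=- ask=98
bid=- ask=101
bid=96 ask=101
bid=96 ask=101
bid=96 ask=101
bid=96 ask=101

Derivation:
After op 1 [order #1] limit_sell(price=101, qty=9): fills=none; bids=[-] asks=[#1:9@101]
After op 2 [order #2] limit_sell(price=98, qty=9): fills=none; bids=[-] asks=[#2:9@98 #1:9@101]
After op 3 cancel(order #2): fills=none; bids=[-] asks=[#1:9@101]
After op 4 [order #3] limit_buy(price=96, qty=4): fills=none; bids=[#3:4@96] asks=[#1:9@101]
After op 5 [order #4] limit_buy(price=95, qty=7): fills=none; bids=[#3:4@96 #4:7@95] asks=[#1:9@101]
After op 6 [order #5] limit_sell(price=101, qty=1): fills=none; bids=[#3:4@96 #4:7@95] asks=[#1:9@101 #5:1@101]
After op 7 [order #6] market_buy(qty=3): fills=#6x#1:3@101; bids=[#3:4@96 #4:7@95] asks=[#1:6@101 #5:1@101]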